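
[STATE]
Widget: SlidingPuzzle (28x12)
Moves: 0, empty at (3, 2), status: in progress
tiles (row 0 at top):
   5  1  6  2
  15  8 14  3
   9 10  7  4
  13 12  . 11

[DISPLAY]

┌────┬────┬────┬────┐       
│  5 │  1 │  6 │  2 │       
├────┼────┼────┼────┤       
│ 15 │  8 │ 14 │  3 │       
├────┼────┼────┼────┤       
│  9 │ 10 │  7 │  4 │       
├────┼────┼────┼────┤       
│ 13 │ 12 │    │ 11 │       
└────┴────┴────┴────┘       
Moves: 0                    
                            
                            


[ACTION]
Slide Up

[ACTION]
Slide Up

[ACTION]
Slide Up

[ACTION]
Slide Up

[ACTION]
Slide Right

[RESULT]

┌────┬────┬────┬────┐       
│  5 │  1 │  6 │  2 │       
├────┼────┼────┼────┤       
│ 15 │  8 │ 14 │  3 │       
├────┼────┼────┼────┤       
│  9 │ 10 │  7 │  4 │       
├────┼────┼────┼────┤       
│ 13 │    │ 12 │ 11 │       
└────┴────┴────┴────┘       
Moves: 1                    
                            
                            


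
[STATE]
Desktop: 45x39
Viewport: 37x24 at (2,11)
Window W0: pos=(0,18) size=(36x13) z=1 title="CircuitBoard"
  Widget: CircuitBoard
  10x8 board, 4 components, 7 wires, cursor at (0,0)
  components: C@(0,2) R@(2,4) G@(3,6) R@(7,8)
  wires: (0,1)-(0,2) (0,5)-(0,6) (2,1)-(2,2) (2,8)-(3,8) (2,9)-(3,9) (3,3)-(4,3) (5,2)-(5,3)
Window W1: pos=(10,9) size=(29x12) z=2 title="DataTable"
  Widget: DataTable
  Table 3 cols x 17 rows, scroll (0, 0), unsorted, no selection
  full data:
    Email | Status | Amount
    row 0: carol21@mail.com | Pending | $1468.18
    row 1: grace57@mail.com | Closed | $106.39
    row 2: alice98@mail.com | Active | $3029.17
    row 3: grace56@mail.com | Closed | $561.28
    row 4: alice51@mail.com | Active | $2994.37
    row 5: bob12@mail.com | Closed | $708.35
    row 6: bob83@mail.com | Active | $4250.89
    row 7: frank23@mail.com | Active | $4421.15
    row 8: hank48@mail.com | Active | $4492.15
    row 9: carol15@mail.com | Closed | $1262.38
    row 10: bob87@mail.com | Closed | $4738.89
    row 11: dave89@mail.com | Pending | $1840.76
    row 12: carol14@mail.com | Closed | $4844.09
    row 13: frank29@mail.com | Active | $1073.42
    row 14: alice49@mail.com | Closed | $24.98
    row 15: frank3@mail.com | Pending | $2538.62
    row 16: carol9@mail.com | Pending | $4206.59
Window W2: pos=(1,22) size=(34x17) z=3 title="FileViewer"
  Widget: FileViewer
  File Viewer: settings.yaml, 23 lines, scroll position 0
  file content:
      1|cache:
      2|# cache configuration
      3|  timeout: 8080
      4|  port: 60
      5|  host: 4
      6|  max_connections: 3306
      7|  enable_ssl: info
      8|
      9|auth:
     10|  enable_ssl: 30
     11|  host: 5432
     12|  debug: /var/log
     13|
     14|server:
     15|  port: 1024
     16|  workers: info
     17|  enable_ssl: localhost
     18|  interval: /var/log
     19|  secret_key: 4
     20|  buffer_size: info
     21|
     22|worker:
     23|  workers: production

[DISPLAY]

        ┠───────────────────────────┨
        ┃Email           │Status │Am┃
        ┃────────────────┼───────┼──┃
        ┃carol21@mail.com│Pending│$1┃
        ┃grace57@mail.com│Closed │$1┃
        ┃alice98@mail.com│Active │$3┃
        ┃grace56@mail.com│Closed │$5┃
━━━━━━━━┃alice51@mail.com│Active │$2┃
CircuitB┃bob12@mail.com  │Closed │$7┃
────────┗━━━━━━━━━━━━━━━━━━━━━━━━━━━┛
  0 1 2 3 4 5 6 7 8 9            ┃   
━━━━━━━━━━━━━━━━━━━━━━━━━━━━━━━━┓┃   
 FileViewer                     ┃┃   
────────────────────────────────┨┃   
cache:                         ▲┃┃   
# cache configuration          █┃┃   
  timeout: 8080                ░┃┃   
  port: 60                     ░┃┃   
  host: 4                      ░┃┃   
  max_connections: 3306        ░┃┛   
  enable_ssl: info             ░┃    
                               ░┃    
auth:                          ░┃    
  enable_ssl: 30               ░┃    


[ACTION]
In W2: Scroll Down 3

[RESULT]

        ┠───────────────────────────┨
        ┃Email           │Status │Am┃
        ┃────────────────┼───────┼──┃
        ┃carol21@mail.com│Pending│$1┃
        ┃grace57@mail.com│Closed │$1┃
        ┃alice98@mail.com│Active │$3┃
        ┃grace56@mail.com│Closed │$5┃
━━━━━━━━┃alice51@mail.com│Active │$2┃
CircuitB┃bob12@mail.com  │Closed │$7┃
────────┗━━━━━━━━━━━━━━━━━━━━━━━━━━━┛
  0 1 2 3 4 5 6 7 8 9            ┃   
━━━━━━━━━━━━━━━━━━━━━━━━━━━━━━━━┓┃   
 FileViewer                     ┃┃   
────────────────────────────────┨┃   
  port: 60                     ▲┃┃   
  host: 4                      ░┃┃   
  max_connections: 3306        ░┃┃   
  enable_ssl: info             ░┃┃   
                               █┃┃   
auth:                          ░┃┛   
  enable_ssl: 30               ░┃    
  host: 5432                   ░┃    
  debug: /var/log              ░┃    
                               ░┃    


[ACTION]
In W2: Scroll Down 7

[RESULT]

        ┠───────────────────────────┨
        ┃Email           │Status │Am┃
        ┃────────────────┼───────┼──┃
        ┃carol21@mail.com│Pending│$1┃
        ┃grace57@mail.com│Closed │$1┃
        ┃alice98@mail.com│Active │$3┃
        ┃grace56@mail.com│Closed │$5┃
━━━━━━━━┃alice51@mail.com│Active │$2┃
CircuitB┃bob12@mail.com  │Closed │$7┃
────────┗━━━━━━━━━━━━━━━━━━━━━━━━━━━┛
  0 1 2 3 4 5 6 7 8 9            ┃   
━━━━━━━━━━━━━━━━━━━━━━━━━━━━━━━━┓┃   
 FileViewer                     ┃┃   
────────────────────────────────┨┃   
  host: 5432                   ▲┃┃   
  debug: /var/log              ░┃┃   
                               ░┃┃   
server:                        ░┃┃   
  port: 1024                   ░┃┃   
  workers: info                ░┃┛   
  enable_ssl: localhost        ░┃    
  interval: /var/log           ░┃    
  secret_key: 4                ░┃    
  buffer_size: info            ░┃    


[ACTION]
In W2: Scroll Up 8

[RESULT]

        ┠───────────────────────────┨
        ┃Email           │Status │Am┃
        ┃────────────────┼───────┼──┃
        ┃carol21@mail.com│Pending│$1┃
        ┃grace57@mail.com│Closed │$1┃
        ┃alice98@mail.com│Active │$3┃
        ┃grace56@mail.com│Closed │$5┃
━━━━━━━━┃alice51@mail.com│Active │$2┃
CircuitB┃bob12@mail.com  │Closed │$7┃
────────┗━━━━━━━━━━━━━━━━━━━━━━━━━━━┛
  0 1 2 3 4 5 6 7 8 9            ┃   
━━━━━━━━━━━━━━━━━━━━━━━━━━━━━━━━┓┃   
 FileViewer                     ┃┃   
────────────────────────────────┨┃   
  timeout: 8080                ▲┃┃   
  port: 60                     ░┃┃   
  host: 4                      ░┃┃   
  max_connections: 3306        █┃┃   
  enable_ssl: info             ░┃┃   
                               ░┃┛   
auth:                          ░┃    
  enable_ssl: 30               ░┃    
  host: 5432                   ░┃    
  debug: /var/log              ░┃    


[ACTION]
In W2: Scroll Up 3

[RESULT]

        ┠───────────────────────────┨
        ┃Email           │Status │Am┃
        ┃────────────────┼───────┼──┃
        ┃carol21@mail.com│Pending│$1┃
        ┃grace57@mail.com│Closed │$1┃
        ┃alice98@mail.com│Active │$3┃
        ┃grace56@mail.com│Closed │$5┃
━━━━━━━━┃alice51@mail.com│Active │$2┃
CircuitB┃bob12@mail.com  │Closed │$7┃
────────┗━━━━━━━━━━━━━━━━━━━━━━━━━━━┛
  0 1 2 3 4 5 6 7 8 9            ┃   
━━━━━━━━━━━━━━━━━━━━━━━━━━━━━━━━┓┃   
 FileViewer                     ┃┃   
────────────────────────────────┨┃   
cache:                         ▲┃┃   
# cache configuration          █┃┃   
  timeout: 8080                ░┃┃   
  port: 60                     ░┃┃   
  host: 4                      ░┃┃   
  max_connections: 3306        ░┃┛   
  enable_ssl: info             ░┃    
                               ░┃    
auth:                          ░┃    
  enable_ssl: 30               ░┃    


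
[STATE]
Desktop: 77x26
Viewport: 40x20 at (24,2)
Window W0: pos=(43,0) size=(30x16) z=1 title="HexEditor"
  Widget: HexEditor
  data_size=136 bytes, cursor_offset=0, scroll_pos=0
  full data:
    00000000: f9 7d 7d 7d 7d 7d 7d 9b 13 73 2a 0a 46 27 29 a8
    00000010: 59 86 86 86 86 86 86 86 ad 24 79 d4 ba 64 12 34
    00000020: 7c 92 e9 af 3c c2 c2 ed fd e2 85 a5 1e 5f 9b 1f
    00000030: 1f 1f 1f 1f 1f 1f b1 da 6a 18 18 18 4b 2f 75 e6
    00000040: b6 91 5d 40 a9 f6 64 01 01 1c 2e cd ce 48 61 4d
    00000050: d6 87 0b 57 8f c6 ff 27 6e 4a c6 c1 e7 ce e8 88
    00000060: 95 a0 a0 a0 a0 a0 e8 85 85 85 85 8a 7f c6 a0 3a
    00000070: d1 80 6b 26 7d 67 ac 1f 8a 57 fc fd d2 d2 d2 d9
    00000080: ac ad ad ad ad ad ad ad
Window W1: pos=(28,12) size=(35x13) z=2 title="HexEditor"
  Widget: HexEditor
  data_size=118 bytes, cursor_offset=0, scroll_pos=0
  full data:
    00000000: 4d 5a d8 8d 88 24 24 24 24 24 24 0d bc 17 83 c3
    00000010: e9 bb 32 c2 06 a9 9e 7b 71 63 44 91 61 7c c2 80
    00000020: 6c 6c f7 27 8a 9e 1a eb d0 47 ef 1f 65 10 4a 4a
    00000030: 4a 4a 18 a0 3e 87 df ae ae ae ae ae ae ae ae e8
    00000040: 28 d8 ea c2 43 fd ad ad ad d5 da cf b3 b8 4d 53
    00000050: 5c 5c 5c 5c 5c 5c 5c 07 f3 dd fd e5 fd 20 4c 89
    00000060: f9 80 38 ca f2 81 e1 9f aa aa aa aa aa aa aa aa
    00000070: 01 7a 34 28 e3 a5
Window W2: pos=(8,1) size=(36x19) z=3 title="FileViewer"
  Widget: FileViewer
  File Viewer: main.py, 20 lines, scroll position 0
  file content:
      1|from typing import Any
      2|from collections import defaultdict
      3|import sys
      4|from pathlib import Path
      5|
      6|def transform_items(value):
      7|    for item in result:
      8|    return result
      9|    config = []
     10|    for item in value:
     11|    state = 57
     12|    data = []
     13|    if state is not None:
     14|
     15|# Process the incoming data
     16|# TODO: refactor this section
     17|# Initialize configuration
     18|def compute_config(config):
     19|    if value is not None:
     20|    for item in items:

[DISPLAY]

                   ┃────────────────────
───────────────────┨00000000  F9 7d 7d 7
ort Any           ▲┃00000010  59 86 86 8
s import defaultdi█┃00000020  7c 92 e9 a
                  ░┃00000030  1f 1f 1f 1
port Path         ░┃00000040  b6 91 5d 4
                  ░┃00000050  d6 87 0b 5
tems(value):      ░┃00000060  95 a0 a0 a
 result:          ░┃00000070  d1 80 6b 2
lt                ░┃00000080  ac ad ad a
                  ░┃━━━━━━━━━━━━━━━━━━┓ 
 value:           ░┃                  ┃ 
                  ░┃──────────────────┨ 
                  ░┃ d8 8d 88 24 24 24┃━
 not None:        ░┃ 32 c2 06 a9 9e 7b┃ 
                  ░┃ f7 27 8a 9e 1a eb┃ 
ncoming data      ▼┃ 18 a0 3e 87 df ae┃ 
━━━━━━━━━━━━━━━━━━━┛ ea c2 43 fd ad ad┃ 
    ┃00000050  5c 5c 5c 5c 5c 5c 5c 07┃ 
    ┃00000060  f9 80 38 ca f2 81 e1 9f┃ 


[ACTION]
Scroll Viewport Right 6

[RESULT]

             ┃──────────────────────────
─────────────┨00000000  F9 7d 7d 7d 7d 7
y           ▲┃00000010  59 86 86 86 86 8
rt defaultdi█┃00000020  7c 92 e9 af 3c c
            ░┃00000030  1f 1f 1f 1f 1f 1
ath         ░┃00000040  b6 91 5d 40 a9 f
            ░┃00000050  d6 87 0b 57 8f c
alue):      ░┃00000060  95 a0 a0 a0 a0 a
t:          ░┃00000070  d1 80 6b 26 7d 6
            ░┃00000080  ac ad ad ad ad a
            ░┃━━━━━━━━━━━━━━━━━━┓       
:           ░┃                  ┃       
            ░┃──────────────────┨       
            ░┃ d8 8d 88 24 24 24┃━━━━━━━
one:        ░┃ 32 c2 06 a9 9e 7b┃       
            ░┃ f7 27 8a 9e 1a eb┃       
g data      ▼┃ 18 a0 3e 87 df ae┃       
━━━━━━━━━━━━━┛ ea c2 43 fd ad ad┃       
0000050  5c 5c 5c 5c 5c 5c 5c 07┃       
0000060  f9 80 38 ca f2 81 e1 9f┃       


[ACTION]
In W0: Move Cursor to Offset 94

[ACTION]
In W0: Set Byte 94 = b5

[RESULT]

             ┃──────────────────────────
─────────────┨00000000  f9 7d 7d 7d 7d 7
y           ▲┃00000010  59 86 86 86 86 8
rt defaultdi█┃00000020  7c 92 e9 af 3c c
            ░┃00000030  1f 1f 1f 1f 1f 1
ath         ░┃00000040  b6 91 5d 40 a9 f
            ░┃00000050  d6 87 0b 57 8f c
alue):      ░┃00000060  95 a0 a0 a0 a0 a
t:          ░┃00000070  d1 80 6b 26 7d 6
            ░┃00000080  ac ad ad ad ad a
            ░┃━━━━━━━━━━━━━━━━━━┓       
:           ░┃                  ┃       
            ░┃──────────────────┨       
            ░┃ d8 8d 88 24 24 24┃━━━━━━━
one:        ░┃ 32 c2 06 a9 9e 7b┃       
            ░┃ f7 27 8a 9e 1a eb┃       
g data      ▼┃ 18 a0 3e 87 df ae┃       
━━━━━━━━━━━━━┛ ea c2 43 fd ad ad┃       
0000050  5c 5c 5c 5c 5c 5c 5c 07┃       
0000060  f9 80 38 ca f2 81 e1 9f┃       


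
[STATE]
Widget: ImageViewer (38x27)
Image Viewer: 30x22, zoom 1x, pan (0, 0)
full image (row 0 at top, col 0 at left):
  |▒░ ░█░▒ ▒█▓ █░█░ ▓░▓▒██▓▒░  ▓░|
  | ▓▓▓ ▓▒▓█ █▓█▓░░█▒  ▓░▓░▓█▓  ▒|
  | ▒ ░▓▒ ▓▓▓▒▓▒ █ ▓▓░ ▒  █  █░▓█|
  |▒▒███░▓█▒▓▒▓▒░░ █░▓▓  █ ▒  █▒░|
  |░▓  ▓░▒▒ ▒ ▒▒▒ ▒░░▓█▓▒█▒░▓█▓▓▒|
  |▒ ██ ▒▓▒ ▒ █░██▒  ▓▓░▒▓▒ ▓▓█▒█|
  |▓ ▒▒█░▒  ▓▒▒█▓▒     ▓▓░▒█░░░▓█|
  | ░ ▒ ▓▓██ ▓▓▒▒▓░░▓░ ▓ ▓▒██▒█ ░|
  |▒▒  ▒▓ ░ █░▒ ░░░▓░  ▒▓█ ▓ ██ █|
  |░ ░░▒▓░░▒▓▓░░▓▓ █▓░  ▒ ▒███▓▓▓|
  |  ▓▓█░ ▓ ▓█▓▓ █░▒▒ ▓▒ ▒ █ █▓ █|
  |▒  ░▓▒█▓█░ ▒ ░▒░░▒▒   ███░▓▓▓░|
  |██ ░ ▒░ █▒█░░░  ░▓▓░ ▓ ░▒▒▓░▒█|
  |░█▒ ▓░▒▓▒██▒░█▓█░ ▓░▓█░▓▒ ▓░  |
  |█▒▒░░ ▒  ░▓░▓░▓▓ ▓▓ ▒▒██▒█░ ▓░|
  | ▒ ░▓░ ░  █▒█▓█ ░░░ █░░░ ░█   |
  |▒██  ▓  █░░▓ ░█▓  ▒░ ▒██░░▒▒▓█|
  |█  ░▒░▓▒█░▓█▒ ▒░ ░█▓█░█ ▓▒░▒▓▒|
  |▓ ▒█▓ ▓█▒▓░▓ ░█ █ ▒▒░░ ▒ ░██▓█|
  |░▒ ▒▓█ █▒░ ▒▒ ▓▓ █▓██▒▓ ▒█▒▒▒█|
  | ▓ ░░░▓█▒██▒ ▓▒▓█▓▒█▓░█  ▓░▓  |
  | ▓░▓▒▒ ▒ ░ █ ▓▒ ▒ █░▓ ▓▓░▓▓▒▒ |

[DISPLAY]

▒░ ░█░▒ ▒█▓ █░█░ ▓░▓▒██▓▒░  ▓░        
 ▓▓▓ ▓▒▓█ █▓█▓░░█▒  ▓░▓░▓█▓  ▒        
 ▒ ░▓▒ ▓▓▓▒▓▒ █ ▓▓░ ▒  █  █░▓█        
▒▒███░▓█▒▓▒▓▒░░ █░▓▓  █ ▒  █▒░        
░▓  ▓░▒▒ ▒ ▒▒▒ ▒░░▓█▓▒█▒░▓█▓▓▒        
▒ ██ ▒▓▒ ▒ █░██▒  ▓▓░▒▓▒ ▓▓█▒█        
▓ ▒▒█░▒  ▓▒▒█▓▒     ▓▓░▒█░░░▓█        
 ░ ▒ ▓▓██ ▓▓▒▒▓░░▓░ ▓ ▓▒██▒█ ░        
▒▒  ▒▓ ░ █░▒ ░░░▓░  ▒▓█ ▓ ██ █        
░ ░░▒▓░░▒▓▓░░▓▓ █▓░  ▒ ▒███▓▓▓        
  ▓▓█░ ▓ ▓█▓▓ █░▒▒ ▓▒ ▒ █ █▓ █        
▒  ░▓▒█▓█░ ▒ ░▒░░▒▒   ███░▓▓▓░        
██ ░ ▒░ █▒█░░░  ░▓▓░ ▓ ░▒▒▓░▒█        
░█▒ ▓░▒▓▒██▒░█▓█░ ▓░▓█░▓▒ ▓░          
█▒▒░░ ▒  ░▓░▓░▓▓ ▓▓ ▒▒██▒█░ ▓░        
 ▒ ░▓░ ░  █▒█▓█ ░░░ █░░░ ░█           
▒██  ▓  █░░▓ ░█▓  ▒░ ▒██░░▒▒▓█        
█  ░▒░▓▒█░▓█▒ ▒░ ░█▓█░█ ▓▒░▒▓▒        
▓ ▒█▓ ▓█▒▓░▓ ░█ █ ▒▒░░ ▒ ░██▓█        
░▒ ▒▓█ █▒░ ▒▒ ▓▓ █▓██▒▓ ▒█▒▒▒█        
 ▓ ░░░▓█▒██▒ ▓▒▓█▓▒█▓░█  ▓░▓          
 ▓░▓▒▒ ▒ ░ █ ▓▒ ▒ █░▓ ▓▓░▓▓▒▒         
                                      
                                      
                                      
                                      
                                      


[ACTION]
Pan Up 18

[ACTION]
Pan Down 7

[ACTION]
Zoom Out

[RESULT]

 ░ ▒ ▓▓██ ▓▓▒▒▓░░▓░ ▓ ▓▒██▒█ ░        
▒▒  ▒▓ ░ █░▒ ░░░▓░  ▒▓█ ▓ ██ █        
░ ░░▒▓░░▒▓▓░░▓▓ █▓░  ▒ ▒███▓▓▓        
  ▓▓█░ ▓ ▓█▓▓ █░▒▒ ▓▒ ▒ █ █▓ █        
▒  ░▓▒█▓█░ ▒ ░▒░░▒▒   ███░▓▓▓░        
██ ░ ▒░ █▒█░░░  ░▓▓░ ▓ ░▒▒▓░▒█        
░█▒ ▓░▒▓▒██▒░█▓█░ ▓░▓█░▓▒ ▓░          
█▒▒░░ ▒  ░▓░▓░▓▓ ▓▓ ▒▒██▒█░ ▓░        
 ▒ ░▓░ ░  █▒█▓█ ░░░ █░░░ ░█           
▒██  ▓  █░░▓ ░█▓  ▒░ ▒██░░▒▒▓█        
█  ░▒░▓▒█░▓█▒ ▒░ ░█▓█░█ ▓▒░▒▓▒        
▓ ▒█▓ ▓█▒▓░▓ ░█ █ ▒▒░░ ▒ ░██▓█        
░▒ ▒▓█ █▒░ ▒▒ ▓▓ █▓██▒▓ ▒█▒▒▒█        
 ▓ ░░░▓█▒██▒ ▓▒▓█▓▒█▓░█  ▓░▓          
 ▓░▓▒▒ ▒ ░ █ ▓▒ ▒ █░▓ ▓▓░▓▓▒▒         
                                      
                                      
                                      
                                      
                                      
                                      
                                      
                                      
                                      
                                      
                                      
                                      


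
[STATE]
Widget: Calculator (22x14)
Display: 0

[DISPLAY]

                     0
┌───┬───┬───┬───┐     
│ 7 │ 8 │ 9 │ ÷ │     
├───┼───┼───┼───┤     
│ 4 │ 5 │ 6 │ × │     
├───┼───┼───┼───┤     
│ 1 │ 2 │ 3 │ - │     
├───┼───┼───┼───┤     
│ 0 │ . │ = │ + │     
├───┼───┼───┼───┤     
│ C │ MC│ MR│ M+│     
└───┴───┴───┴───┘     
                      
                      


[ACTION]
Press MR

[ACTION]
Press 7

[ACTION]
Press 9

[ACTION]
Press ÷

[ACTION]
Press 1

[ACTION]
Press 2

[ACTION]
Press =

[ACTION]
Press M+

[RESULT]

           6.583333333
┌───┬───┬───┬───┐     
│ 7 │ 8 │ 9 │ ÷ │     
├───┼───┼───┼───┤     
│ 4 │ 5 │ 6 │ × │     
├───┼───┼───┼───┤     
│ 1 │ 2 │ 3 │ - │     
├───┼───┼───┼───┤     
│ 0 │ . │ = │ + │     
├───┼───┼───┼───┤     
│ C │ MC│ MR│ M+│     
└───┴───┴───┴───┘     
                      
                      


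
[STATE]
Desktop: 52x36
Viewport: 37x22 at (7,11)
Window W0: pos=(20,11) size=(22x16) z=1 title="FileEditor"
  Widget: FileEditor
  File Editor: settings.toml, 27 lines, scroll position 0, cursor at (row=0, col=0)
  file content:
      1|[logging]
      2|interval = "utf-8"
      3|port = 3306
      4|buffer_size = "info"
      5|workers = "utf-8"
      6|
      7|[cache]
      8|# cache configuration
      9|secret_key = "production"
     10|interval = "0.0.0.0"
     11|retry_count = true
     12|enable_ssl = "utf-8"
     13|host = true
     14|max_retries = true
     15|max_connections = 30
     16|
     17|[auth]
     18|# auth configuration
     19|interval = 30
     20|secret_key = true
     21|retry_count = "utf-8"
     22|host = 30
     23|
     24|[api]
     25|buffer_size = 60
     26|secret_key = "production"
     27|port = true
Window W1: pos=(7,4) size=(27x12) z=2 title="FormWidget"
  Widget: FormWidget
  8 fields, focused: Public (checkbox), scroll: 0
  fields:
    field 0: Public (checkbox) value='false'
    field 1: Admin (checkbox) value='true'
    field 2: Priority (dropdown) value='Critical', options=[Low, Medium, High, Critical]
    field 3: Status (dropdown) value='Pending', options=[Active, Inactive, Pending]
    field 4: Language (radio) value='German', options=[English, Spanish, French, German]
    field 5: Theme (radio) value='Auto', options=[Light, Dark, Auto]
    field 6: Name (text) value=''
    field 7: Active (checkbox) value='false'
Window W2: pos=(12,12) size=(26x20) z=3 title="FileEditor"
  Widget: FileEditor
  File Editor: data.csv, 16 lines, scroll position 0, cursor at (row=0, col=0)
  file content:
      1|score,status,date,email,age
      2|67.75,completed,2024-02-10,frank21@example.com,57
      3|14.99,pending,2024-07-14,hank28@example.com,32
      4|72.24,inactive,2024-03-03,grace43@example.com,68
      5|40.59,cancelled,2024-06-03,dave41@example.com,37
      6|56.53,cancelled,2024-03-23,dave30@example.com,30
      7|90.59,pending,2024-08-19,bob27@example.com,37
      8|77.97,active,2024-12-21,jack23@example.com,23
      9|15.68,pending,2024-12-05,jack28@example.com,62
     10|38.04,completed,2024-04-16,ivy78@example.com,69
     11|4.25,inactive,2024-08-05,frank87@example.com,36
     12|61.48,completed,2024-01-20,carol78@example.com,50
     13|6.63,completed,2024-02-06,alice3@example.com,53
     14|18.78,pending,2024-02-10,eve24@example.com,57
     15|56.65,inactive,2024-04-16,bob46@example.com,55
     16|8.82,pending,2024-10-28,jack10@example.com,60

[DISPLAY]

┃  Language:   ( ) English┃━━━━━━━┓  
┃  Th┏━━━━━━━━━━━━━━━━━━━━━━━━┓   ┃  
┃  Na┃ FileEditor             ┃───┨  
┃  Ac┠────────────────────────┨  ▲┃  
┗━━━━┃█core,status,date,email▲┃" █┃  
     ┃67.75,completed,2024-02█┃  ░┃  
     ┃14.99,pending,2024-07-1░┃fo░┃  
     ┃72.24,inactive,2024-03-░┃  ░┃  
     ┃40.59,cancelled,2024-06░┃  ░┃  
     ┃56.53,cancelled,2024-03░┃  ░┃  
     ┃90.59,pending,2024-08-1░┃ti░┃  
     ┃77.97,active,2024-12-21░┃du░┃  
     ┃15.68,pending,2024-12-0░┃.0░┃  
     ┃38.04,completed,2024-04░┃e ░┃  
     ┃4.25,inactive,2024-08-0░┃-8▼┃  
     ┃61.48,completed,2024-01░┃━━━┛  
     ┃6.63,completed,2024-02-░┃      
     ┃18.78,pending,2024-02-1░┃      
     ┃56.65,inactive,2024-04-░┃      
     ┃8.82,pending,2024-10-28▼┃      
     ┗━━━━━━━━━━━━━━━━━━━━━━━━┛      
                                     


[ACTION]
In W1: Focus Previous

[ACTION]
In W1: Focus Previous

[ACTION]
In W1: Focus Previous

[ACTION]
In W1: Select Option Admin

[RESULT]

┃  Language:   ( ) English┃━━━━━━━┓  
┃> Th┏━━━━━━━━━━━━━━━━━━━━━━━━┓   ┃  
┃  Na┃ FileEditor             ┃───┨  
┃  Ac┠────────────────────────┨  ▲┃  
┗━━━━┃█core,status,date,email▲┃" █┃  
     ┃67.75,completed,2024-02█┃  ░┃  
     ┃14.99,pending,2024-07-1░┃fo░┃  
     ┃72.24,inactive,2024-03-░┃  ░┃  
     ┃40.59,cancelled,2024-06░┃  ░┃  
     ┃56.53,cancelled,2024-03░┃  ░┃  
     ┃90.59,pending,2024-08-1░┃ti░┃  
     ┃77.97,active,2024-12-21░┃du░┃  
     ┃15.68,pending,2024-12-0░┃.0░┃  
     ┃38.04,completed,2024-04░┃e ░┃  
     ┃4.25,inactive,2024-08-0░┃-8▼┃  
     ┃61.48,completed,2024-01░┃━━━┛  
     ┃6.63,completed,2024-02-░┃      
     ┃18.78,pending,2024-02-1░┃      
     ┃56.65,inactive,2024-04-░┃      
     ┃8.82,pending,2024-10-28▼┃      
     ┗━━━━━━━━━━━━━━━━━━━━━━━━┛      
                                     


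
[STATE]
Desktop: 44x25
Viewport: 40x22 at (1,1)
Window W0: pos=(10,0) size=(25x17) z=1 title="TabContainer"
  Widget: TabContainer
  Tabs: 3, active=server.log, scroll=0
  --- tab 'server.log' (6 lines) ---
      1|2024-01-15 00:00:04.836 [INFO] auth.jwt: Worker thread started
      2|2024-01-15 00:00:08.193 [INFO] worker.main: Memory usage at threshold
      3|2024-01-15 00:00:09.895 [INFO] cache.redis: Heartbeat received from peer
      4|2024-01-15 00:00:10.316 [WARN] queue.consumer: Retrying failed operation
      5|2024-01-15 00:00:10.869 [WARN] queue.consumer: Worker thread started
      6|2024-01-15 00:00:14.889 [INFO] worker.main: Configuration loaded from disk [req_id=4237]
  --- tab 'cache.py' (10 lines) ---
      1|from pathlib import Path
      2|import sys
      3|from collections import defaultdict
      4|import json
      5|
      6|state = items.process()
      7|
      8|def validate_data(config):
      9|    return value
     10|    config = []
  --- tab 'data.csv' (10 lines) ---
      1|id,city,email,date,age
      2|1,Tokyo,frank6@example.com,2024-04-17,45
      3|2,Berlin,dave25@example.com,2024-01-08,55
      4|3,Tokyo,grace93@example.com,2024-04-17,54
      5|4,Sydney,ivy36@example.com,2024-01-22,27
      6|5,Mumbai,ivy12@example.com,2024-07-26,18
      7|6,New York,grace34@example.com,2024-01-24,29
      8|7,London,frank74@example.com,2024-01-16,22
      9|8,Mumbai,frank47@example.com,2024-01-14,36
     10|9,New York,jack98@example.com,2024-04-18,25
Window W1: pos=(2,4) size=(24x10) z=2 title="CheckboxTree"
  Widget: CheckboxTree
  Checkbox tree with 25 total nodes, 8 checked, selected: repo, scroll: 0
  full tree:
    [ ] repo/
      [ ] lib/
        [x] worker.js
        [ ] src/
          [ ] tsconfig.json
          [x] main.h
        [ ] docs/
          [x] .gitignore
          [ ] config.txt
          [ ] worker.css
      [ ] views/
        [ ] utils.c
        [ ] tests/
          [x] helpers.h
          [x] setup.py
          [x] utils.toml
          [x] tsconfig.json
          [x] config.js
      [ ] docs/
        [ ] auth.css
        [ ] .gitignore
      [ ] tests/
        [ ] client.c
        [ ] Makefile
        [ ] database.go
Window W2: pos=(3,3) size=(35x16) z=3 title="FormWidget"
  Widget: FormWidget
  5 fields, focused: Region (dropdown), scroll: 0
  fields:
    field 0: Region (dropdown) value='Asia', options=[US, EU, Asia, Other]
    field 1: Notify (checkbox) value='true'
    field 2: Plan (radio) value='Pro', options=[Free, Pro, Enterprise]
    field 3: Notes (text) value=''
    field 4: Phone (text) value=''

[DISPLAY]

         ┃ TabContainer          ┃      
         ┠───────────────────────┨      
  ┏━━━━━━━━━━━━━━━━━━━━━━━━━━━━━━━━━┓   
 ┏┃ FormWidget                      ┃   
 ┃┠─────────────────────────────────┨   
 ┠┃> Region:     [Asia            ▼]┃   
 ┃┃  Notify:     [x]                ┃   
 ┃┃  Plan:       ( ) Free  (●) Pro  ┃   
 ┃┃  Notes:      [                 ]┃   
 ┃┃  Phone:      [                 ]┃   
 ┃┃                                 ┃   
 ┃┃                                 ┃   
 ┗┃                                 ┃   
  ┃                                 ┃   
  ┃                                 ┃   
  ┃                                 ┃   
  ┃                                 ┃   
  ┗━━━━━━━━━━━━━━━━━━━━━━━━━━━━━━━━━┛   
                                        
                                        
                                        
                                        


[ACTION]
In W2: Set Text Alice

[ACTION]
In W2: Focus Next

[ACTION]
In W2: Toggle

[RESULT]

         ┃ TabContainer          ┃      
         ┠───────────────────────┨      
  ┏━━━━━━━━━━━━━━━━━━━━━━━━━━━━━━━━━┓   
 ┏┃ FormWidget                      ┃   
 ┃┠─────────────────────────────────┨   
 ┠┃  Region:     [Asia            ▼]┃   
 ┃┃> Notify:     [ ]                ┃   
 ┃┃  Plan:       ( ) Free  (●) Pro  ┃   
 ┃┃  Notes:      [                 ]┃   
 ┃┃  Phone:      [                 ]┃   
 ┃┃                                 ┃   
 ┃┃                                 ┃   
 ┗┃                                 ┃   
  ┃                                 ┃   
  ┃                                 ┃   
  ┃                                 ┃   
  ┃                                 ┃   
  ┗━━━━━━━━━━━━━━━━━━━━━━━━━━━━━━━━━┛   
                                        
                                        
                                        
                                        


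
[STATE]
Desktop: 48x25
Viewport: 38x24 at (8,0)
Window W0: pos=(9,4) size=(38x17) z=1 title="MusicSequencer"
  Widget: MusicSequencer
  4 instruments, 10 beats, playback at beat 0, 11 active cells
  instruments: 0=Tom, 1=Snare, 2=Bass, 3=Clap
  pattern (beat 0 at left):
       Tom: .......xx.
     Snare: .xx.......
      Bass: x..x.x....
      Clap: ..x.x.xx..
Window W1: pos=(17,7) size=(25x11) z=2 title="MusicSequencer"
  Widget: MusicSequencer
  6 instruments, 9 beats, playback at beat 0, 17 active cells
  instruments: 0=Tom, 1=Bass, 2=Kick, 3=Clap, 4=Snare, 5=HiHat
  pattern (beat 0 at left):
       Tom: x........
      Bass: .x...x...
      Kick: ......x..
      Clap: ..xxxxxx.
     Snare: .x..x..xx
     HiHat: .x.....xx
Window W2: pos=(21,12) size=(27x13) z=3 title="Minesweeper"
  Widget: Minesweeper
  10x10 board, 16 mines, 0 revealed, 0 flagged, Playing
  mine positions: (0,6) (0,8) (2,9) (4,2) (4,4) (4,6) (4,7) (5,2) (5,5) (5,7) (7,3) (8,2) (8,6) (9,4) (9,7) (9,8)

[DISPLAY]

                                      
                                      
                                      
                                      
 ┏━━━━━━━━━━━━━━━━━━━━━━━━━━━━━━━━━━━━
 ┃ MusicSequencer                     
 ┠────────────────────────────────────
 ┃      ▼┏━━━━━━━━━━━━━━━━━━━━━━━┓    
 ┃   Tom·┃ MusicSequencer        ┃    
 ┃ Snare·┠───────────────────────┨    
 ┃  Bass█┃      ▼12345678        ┃    
 ┃  Clap·┃   Tom█········        ┃    
 ┃       ┃  B┏━━━━━━━━━━━━━━━━━━━━━━━━
 ┃       ┃  K┃ Minesweeper            
 ┃       ┃  C┠────────────────────────
 ┃       ┃ Sn┃■■■■■■■■■■              
 ┃       ┃ Hi┃■■■■■■■■■■              
 ┃       ┗━━━┃■■■■■■■■■■              
 ┃           ┃■■■■■■■■■■              
 ┃           ┃■■■■■■■■■■              
 ┗━━━━━━━━━━━┃■■■■■■■■■■              
             ┃■■■■■■■■■■              
             ┃■■■■■■■■■■              
             ┃■■■■■■■■■■              


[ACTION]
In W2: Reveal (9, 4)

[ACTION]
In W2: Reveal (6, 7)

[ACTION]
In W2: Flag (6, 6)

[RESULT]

                                      
                                      
                                      
                                      
 ┏━━━━━━━━━━━━━━━━━━━━━━━━━━━━━━━━━━━━
 ┃ MusicSequencer                     
 ┠────────────────────────────────────
 ┃      ▼┏━━━━━━━━━━━━━━━━━━━━━━━┓    
 ┃   Tom·┃ MusicSequencer        ┃    
 ┃ Snare·┠───────────────────────┨    
 ┃  Bass█┃      ▼12345678        ┃    
 ┃  Clap·┃   Tom█········        ┃    
 ┃       ┃  B┏━━━━━━━━━━━━━━━━━━━━━━━━
 ┃       ┃  K┃ Minesweeper            
 ┃       ┃  C┠────────────────────────
 ┃       ┃ Sn┃■■■■■■✹■✹■              
 ┃       ┃ Hi┃■■■■■■■■■■              
 ┃       ┗━━━┃■■■■■■■■■✹              
 ┃           ┃■■■■■■■■■■              
 ┃           ┃■■✹■✹■✹✹■■              
 ┗━━━━━━━━━━━┃■■✹■■✹■✹■■              
             ┃■■■■■■■■■■              
             ┃■■■✹■■■■■■              
             ┃■■✹■■■✹■■■              


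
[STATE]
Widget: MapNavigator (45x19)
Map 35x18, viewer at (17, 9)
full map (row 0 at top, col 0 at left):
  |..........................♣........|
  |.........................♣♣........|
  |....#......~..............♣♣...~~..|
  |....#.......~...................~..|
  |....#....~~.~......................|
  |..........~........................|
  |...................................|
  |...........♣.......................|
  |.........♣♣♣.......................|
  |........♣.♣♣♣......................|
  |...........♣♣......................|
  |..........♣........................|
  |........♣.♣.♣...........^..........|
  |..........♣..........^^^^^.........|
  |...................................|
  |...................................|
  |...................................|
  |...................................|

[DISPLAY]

     ..........................♣........     
     .........................♣♣........     
     ....#......~..............♣♣...~~..     
     ....#.......~...................~..     
     ....#....~~.~......................     
     ..........~........................     
     ...................................     
     ...........♣.......................     
     .........♣♣♣.......................     
     ........♣.♣♣♣....@.................     
     ...........♣♣......................     
     ..........♣........................     
     ........♣.♣.♣...........^..........     
     ..........♣..........^^^^^.........     
     ...................................     
     ...................................     
     ...................................     
     ...................................     
                                             


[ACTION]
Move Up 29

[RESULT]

                                             
                                             
                                             
                                             
                                             
                                             
                                             
                                             
                                             
     .................@........♣........     
     .........................♣♣........     
     ....#......~..............♣♣...~~..     
     ....#.......~...................~..     
     ....#....~~.~......................     
     ..........~........................     
     ...................................     
     ...........♣.......................     
     .........♣♣♣.......................     
     ........♣.♣♣♣......................     


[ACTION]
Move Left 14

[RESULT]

                                             
                                             
                                             
                                             
                                             
                                             
                                             
                                             
                                             
                   ...@......................
                   .........................♣
                   ....#......~..............
                   ....#.......~.............
                   ....#....~~.~.............
                   ..........~...............
                   ..........................
                   ...........♣..............
                   .........♣♣♣..............
                   ........♣.♣♣♣.............


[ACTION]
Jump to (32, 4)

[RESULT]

                                             
                                             
                                             
                                             
                                             
................♣........                    
...............♣♣........                    
.~..............♣♣...~~..                    
..~...................~..                    
~.~...................@..                    
~........................                    
.........................                    
.♣.......................                    
♣♣.......................                    
♣♣♣......................                    
.♣♣......................                    
♣........................                    
♣.♣...........^..........                    
♣..........^^^^^.........                    
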